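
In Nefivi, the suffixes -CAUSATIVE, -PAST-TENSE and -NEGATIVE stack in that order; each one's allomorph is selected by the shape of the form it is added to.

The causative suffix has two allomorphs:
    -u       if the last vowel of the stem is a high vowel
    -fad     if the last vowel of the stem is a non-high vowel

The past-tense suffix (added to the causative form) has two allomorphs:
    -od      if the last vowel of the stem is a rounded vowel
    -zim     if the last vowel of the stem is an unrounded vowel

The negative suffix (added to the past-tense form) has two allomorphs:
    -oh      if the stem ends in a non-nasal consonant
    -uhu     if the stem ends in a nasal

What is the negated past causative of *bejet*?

Since the last vowel of *bejet* is /e/ (a non-high vowel), it takes -fad, giving *bejetfad*.
The last vowel of the causative form *bejetfad* is /a/, which is an unrounded vowel, so the past-tense suffix is -zim, giving *bejetfadzim*.
Since the final consonant of the past-tense form *bejetfadzim* is /m/ (a nasal), it takes -uhu, giving *bejetfadzimuhu*.

bejetfadzimuhu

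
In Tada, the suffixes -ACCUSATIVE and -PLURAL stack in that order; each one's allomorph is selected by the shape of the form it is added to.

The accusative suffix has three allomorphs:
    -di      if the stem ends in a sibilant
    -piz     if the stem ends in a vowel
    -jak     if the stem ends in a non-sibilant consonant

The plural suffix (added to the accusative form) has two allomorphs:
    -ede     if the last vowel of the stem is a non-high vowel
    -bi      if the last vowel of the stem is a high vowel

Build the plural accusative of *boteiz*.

*boteiz*: final sound = /z/, a sibilant → -di → *boteizdi*.
The accusative form *boteizdi* — last vowel /i/ (a high vowel) → -bi → *boteizdibi*.

boteizdibi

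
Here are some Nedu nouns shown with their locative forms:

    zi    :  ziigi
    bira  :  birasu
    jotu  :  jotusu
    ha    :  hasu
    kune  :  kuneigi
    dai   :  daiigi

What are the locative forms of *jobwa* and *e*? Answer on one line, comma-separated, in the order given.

The pattern is front/back vowel harmony: -igi when the last vowel of the stem is a front vowel (*zi*, *kune*, *dai*); -su when the last vowel of the stem is a back vowel (*bira*, *jotu*, *ha*).
Since the last vowel of *jobwa* is /a/ (a back vowel), it takes -su, giving *jobwasu*.
*e*: last vowel = /e/, a front vowel → -igi → *eigi*.

jobwasu, eigi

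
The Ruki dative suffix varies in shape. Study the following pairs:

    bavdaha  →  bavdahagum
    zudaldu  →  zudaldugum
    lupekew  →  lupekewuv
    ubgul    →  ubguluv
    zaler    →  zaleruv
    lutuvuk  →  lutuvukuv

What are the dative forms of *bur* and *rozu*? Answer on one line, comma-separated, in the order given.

The alternation tracks the final sound of the stem — -uv when the stem ends in a consonant (*lupekew*, *ubgul*, *zaler*, *lutuvuk*); -gum when the stem ends in a vowel (*bavdaha*, *zudaldu*).
*bur*: final sound = /r/, a consonant → -uv → *buruv*.
*rozu* — final sound /u/ (a vowel) → -gum → *rozugum*.

buruv, rozugum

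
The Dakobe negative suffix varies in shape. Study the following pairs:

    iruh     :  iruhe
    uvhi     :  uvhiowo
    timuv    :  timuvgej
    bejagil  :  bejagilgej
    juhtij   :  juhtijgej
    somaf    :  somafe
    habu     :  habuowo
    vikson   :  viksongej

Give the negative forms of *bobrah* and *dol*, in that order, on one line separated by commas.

bobrahe, dolgej

The alternation tracks the final sound of the stem — -e when the stem ends in a voiceless consonant (*iruh*, *somaf*); -gej when the stem ends in a voiced consonant (*timuv*, *bejagil*, *juhtij*, *vikson*); -owo when the stem ends in a vowel (*uvhi*, *habu*).
*bobrah*: final sound = /h/, a voiceless consonant → -e → *bobrahe*.
*dol*: final sound = /l/, a voiced consonant → -gej → *dolgej*.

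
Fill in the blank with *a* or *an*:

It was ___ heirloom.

The indefinite article is chosen by the initial *sound* of the following word, not its spelling.
*heirloom* begins with the sound /ɛ/ (silent h) — a vowel sound.
So the article is *an*: It was an heirloom.

an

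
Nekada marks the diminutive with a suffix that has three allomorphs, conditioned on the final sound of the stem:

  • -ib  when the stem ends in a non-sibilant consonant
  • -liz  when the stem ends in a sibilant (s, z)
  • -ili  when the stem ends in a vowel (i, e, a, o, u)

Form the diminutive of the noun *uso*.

*uso*: final sound = /o/, a vowel → -ili → *usoili*.

usoili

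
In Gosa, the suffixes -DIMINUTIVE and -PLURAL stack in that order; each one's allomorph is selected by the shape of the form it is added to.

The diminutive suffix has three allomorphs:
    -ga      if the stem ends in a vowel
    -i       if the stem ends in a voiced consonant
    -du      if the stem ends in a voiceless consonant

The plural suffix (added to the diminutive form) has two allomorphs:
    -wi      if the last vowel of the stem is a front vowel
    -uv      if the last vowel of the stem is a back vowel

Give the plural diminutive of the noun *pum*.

The final sound of *pum* is /m/, which is a voiced consonant, so the diminutive suffix is -i, giving *pumi*.
The diminutive form *pumi* — last vowel /i/ (a front vowel) → -wi → *pumiwi*.

pumiwi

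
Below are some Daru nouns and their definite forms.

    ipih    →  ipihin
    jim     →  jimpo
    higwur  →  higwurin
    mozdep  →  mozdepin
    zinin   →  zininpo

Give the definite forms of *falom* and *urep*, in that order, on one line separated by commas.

falompo, urepin

The suffix is conditioned by the final consonant: -po when the stem ends in a nasal (*jim*, *zinin*); -in when the stem ends in a non-nasal consonant (*ipih*, *higwur*, *mozdep*).
*falom* — final consonant /m/ (a nasal) → -po → *falompo*.
The final consonant of *urep* is /p/, which is non-nasal, so the suffix is -in, giving *urepin*.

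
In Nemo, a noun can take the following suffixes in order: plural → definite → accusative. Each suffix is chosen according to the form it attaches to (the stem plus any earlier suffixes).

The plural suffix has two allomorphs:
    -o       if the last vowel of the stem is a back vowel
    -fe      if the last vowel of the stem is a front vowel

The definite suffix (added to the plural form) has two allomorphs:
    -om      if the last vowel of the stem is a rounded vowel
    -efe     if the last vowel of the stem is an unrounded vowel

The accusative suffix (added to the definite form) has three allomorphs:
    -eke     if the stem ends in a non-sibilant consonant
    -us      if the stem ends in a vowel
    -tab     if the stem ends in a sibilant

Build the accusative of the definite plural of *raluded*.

The last vowel of *raluded* is /e/, which is a front vowel, so the plural suffix is -fe, giving *raludedfe*.
The plural form *raludedfe*: last vowel = /e/, an unrounded vowel → -efe → *raludedfeefe*.
The final sound of the definite form *raludedfeefe* is /e/, which is a vowel, so the accusative suffix is -us, giving *raludedfeefeus*.

raludedfeefeus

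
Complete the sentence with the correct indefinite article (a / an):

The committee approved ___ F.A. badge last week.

an

The indefinite article is chosen by the initial *sound* of the following word, not its spelling.
The initialism *F.A.* is read letter by letter; the first letter, F, is pronounced /ɛf/, which begins with a vowel sound.
So the article is *an*: The committee approved an F.A. badge last week.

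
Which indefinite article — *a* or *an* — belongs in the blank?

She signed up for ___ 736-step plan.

a

The indefinite article is chosen by the initial *sound* of the following word, not its spelling.
The number *736* is spoken "seven hundred …", beginning with /ˈsɛvən/ — a consonant sound.
So the article is *a*: She signed up for a 736-step plan.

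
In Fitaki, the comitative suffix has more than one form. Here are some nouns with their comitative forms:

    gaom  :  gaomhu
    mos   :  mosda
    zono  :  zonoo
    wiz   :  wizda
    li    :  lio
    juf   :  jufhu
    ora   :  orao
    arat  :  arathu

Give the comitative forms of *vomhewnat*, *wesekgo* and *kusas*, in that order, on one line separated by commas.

The suffix is conditioned by the final sound: -da when the stem ends in a sibilant (*mos*, *wiz*); -hu when the stem ends in a non-sibilant consonant (*gaom*, *juf*, *arat*); -o when the stem ends in a vowel (*zono*, *li*, *ora*).
The final sound of *vomhewnat* is /t/, which is a non-sibilant consonant, so the suffix is -hu, giving *vomhewnathu*.
The final sound of *wesekgo* is /o/, which is a vowel, so the suffix is -o, giving *wesekgoo*.
*kusas*: final sound = /s/, a sibilant → -da → *kusasda*.

vomhewnathu, wesekgoo, kusasda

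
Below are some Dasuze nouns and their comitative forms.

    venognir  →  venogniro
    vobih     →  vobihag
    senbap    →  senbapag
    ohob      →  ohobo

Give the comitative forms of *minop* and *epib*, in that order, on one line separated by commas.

The pattern is voicing of the final consonant: -ag when the stem ends in a voiceless consonant (*vobih*, *senbap*); -o when the stem ends in a voiced consonant (*venognir*, *ohob*).
Since the final consonant of *minop* is /p/ (voiceless), it takes -ag, giving *minopag*.
The final consonant of *epib* is /b/, which is voiced, so the suffix is -o, giving *epibo*.

minopag, epibo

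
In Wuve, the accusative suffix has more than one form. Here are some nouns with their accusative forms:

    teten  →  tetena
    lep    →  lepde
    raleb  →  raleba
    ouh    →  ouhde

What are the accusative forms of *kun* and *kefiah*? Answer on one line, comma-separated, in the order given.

kuna, kefiahde

Looking at the final consonant of each stem: -de when the stem ends in a voiceless consonant (*lep*, *ouh*); -a when the stem ends in a voiced consonant (*teten*, *raleb*).
The final consonant of *kun* is /n/, which is voiced, so the suffix is -a, giving *kuna*.
*kefiah*: final consonant = /h/, voiceless → -de → *kefiahde*.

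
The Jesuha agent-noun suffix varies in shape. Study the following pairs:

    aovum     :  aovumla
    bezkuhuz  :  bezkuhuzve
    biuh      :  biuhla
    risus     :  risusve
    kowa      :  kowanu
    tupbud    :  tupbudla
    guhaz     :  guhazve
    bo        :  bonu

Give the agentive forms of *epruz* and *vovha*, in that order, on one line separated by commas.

The suffix is conditioned by the final sound: -ve when the stem ends in a sibilant (*bezkuhuz*, *risus*, *guhaz*); -la when the stem ends in a non-sibilant consonant (*aovum*, *biuh*, *tupbud*); -nu when the stem ends in a vowel (*kowa*, *bo*).
*epruz* — final sound /z/ (a sibilant) → -ve → *epruzve*.
*vovha*: final sound = /a/, a vowel → -nu → *vovhanu*.

epruzve, vovhanu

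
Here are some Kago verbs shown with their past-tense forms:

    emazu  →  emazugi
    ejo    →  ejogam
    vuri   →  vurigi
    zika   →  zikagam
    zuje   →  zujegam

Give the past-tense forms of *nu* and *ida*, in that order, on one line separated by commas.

Looking at the last vowel of each stem: -gi when the last vowel of the stem is a high vowel (*emazu*, *vuri*); -gam when the last vowel of the stem is a non-high vowel (*ejo*, *zika*, *zuje*).
The last vowel of *nu* is /u/, which is a high vowel, so the suffix is -gi, giving *nugi*.
*ida*: last vowel = /a/, a non-high vowel → -gam → *idagam*.

nugi, idagam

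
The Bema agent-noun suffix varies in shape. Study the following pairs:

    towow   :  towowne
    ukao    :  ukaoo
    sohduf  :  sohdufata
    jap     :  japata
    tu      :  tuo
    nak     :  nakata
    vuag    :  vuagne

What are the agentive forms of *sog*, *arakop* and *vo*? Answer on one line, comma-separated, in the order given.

The pattern is voicing of the final sound: -ata when the stem ends in a voiceless consonant (*sohduf*, *jap*, *nak*); -ne when the stem ends in a voiced consonant (*towow*, *vuag*); -o when the stem ends in a vowel (*ukao*, *tu*).
*sog* — final sound /g/ (a voiced consonant) → -ne → *sogne*.
The final sound of *arakop* is /p/, which is a voiceless consonant, so the suffix is -ata, giving *arakopata*.
Since the final sound of *vo* is /o/ (a vowel), it takes -o, giving *voo*.

sogne, arakopata, voo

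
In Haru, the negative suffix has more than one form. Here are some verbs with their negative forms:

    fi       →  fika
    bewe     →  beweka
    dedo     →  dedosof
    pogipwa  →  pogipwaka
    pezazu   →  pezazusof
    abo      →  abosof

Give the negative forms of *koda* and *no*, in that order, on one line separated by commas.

The alternation tracks the last vowel of the stem — -sof when the last vowel of the stem is a rounded vowel (*dedo*, *pezazu*, *abo*); -ka when the last vowel of the stem is an unrounded vowel (*fi*, *bewe*, *pogipwa*).
*koda*: last vowel = /a/, an unrounded vowel → -ka → *kodaka*.
Since the last vowel of *no* is /o/ (a rounded vowel), it takes -sof, giving *nosof*.

kodaka, nosof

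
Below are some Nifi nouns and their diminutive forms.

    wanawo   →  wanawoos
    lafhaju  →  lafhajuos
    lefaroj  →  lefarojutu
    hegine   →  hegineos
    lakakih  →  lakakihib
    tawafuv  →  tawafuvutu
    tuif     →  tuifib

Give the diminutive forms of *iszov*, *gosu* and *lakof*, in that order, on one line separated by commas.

The pattern is voicing of the final sound: -ib when the stem ends in a voiceless consonant (*lakakih*, *tuif*); -utu when the stem ends in a voiced consonant (*lefaroj*, *tawafuv*); -os when the stem ends in a vowel (*wanawo*, *lafhaju*, *hegine*).
*iszov*: final sound = /v/, a voiced consonant → -utu → *iszovutu*.
Since the final sound of *gosu* is /u/ (a vowel), it takes -os, giving *gosuos*.
*lakof* — final sound /f/ (a voiceless consonant) → -ib → *lakofib*.

iszovutu, gosuos, lakofib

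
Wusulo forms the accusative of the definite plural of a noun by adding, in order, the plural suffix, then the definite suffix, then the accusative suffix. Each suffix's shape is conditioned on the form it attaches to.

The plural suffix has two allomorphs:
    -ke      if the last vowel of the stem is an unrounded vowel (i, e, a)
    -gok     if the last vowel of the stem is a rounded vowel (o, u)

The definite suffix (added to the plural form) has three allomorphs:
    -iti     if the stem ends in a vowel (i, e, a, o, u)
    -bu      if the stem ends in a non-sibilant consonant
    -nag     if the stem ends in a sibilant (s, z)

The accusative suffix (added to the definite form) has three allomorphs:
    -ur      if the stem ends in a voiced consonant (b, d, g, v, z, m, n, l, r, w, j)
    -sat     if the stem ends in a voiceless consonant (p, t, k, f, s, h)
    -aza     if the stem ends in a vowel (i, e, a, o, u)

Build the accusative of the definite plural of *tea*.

teakeitiaza

The last vowel of *tea* is /a/, which is an unrounded vowel, so the plural suffix is -ke, giving *teake*.
The plural form *teake* — final sound /e/ (a vowel) → -iti → *teakeiti*.
The definite form *teakeiti*: final sound = /i/, a vowel → -aza → *teakeitiaza*.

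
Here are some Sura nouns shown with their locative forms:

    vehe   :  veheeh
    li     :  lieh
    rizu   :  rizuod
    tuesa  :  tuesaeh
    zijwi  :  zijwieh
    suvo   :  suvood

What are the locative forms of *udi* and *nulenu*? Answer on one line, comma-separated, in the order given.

udieh, nulenuod

The pattern is rounding harmony: -od when the last vowel of the stem is a rounded vowel (*rizu*, *suvo*); -eh when the last vowel of the stem is an unrounded vowel (*vehe*, *li*, *tuesa*, *zijwi*).
Since the last vowel of *udi* is /i/ (an unrounded vowel), it takes -eh, giving *udieh*.
*nulenu*: last vowel = /u/, a rounded vowel → -od → *nulenuod*.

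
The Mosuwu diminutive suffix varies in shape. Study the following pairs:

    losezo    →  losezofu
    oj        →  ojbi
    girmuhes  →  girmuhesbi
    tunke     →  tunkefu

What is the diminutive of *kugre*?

kugrefu

The alternation tracks the final sound of the stem — -bi when the stem ends in a consonant (*oj*, *girmuhes*); -fu when the stem ends in a vowel (*losezo*, *tunke*).
*kugre*: final sound = /e/, a vowel → -fu → *kugrefu*.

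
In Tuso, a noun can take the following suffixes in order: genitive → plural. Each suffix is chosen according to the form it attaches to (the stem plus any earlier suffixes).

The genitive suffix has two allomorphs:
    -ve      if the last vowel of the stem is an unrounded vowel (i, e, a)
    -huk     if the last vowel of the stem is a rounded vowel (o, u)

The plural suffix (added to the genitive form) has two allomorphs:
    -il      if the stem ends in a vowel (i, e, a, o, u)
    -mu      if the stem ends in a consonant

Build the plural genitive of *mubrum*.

The last vowel of *mubrum* is /u/, which is a rounded vowel, so the genitive suffix is -huk, giving *mubrumhuk*.
The genitive form *mubrumhuk*: final sound = /k/, a consonant → -mu → *mubrumhukmu*.

mubrumhukmu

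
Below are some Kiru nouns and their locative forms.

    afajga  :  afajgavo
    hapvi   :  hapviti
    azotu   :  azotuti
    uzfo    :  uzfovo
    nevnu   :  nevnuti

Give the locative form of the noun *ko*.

kovo

The alternation tracks the last vowel of the stem — -ti when the last vowel of the stem is a high vowel (*hapvi*, *azotu*, *nevnu*); -vo when the last vowel of the stem is a non-high vowel (*afajga*, *uzfo*).
*ko*: last vowel = /o/, a non-high vowel → -vo → *kovo*.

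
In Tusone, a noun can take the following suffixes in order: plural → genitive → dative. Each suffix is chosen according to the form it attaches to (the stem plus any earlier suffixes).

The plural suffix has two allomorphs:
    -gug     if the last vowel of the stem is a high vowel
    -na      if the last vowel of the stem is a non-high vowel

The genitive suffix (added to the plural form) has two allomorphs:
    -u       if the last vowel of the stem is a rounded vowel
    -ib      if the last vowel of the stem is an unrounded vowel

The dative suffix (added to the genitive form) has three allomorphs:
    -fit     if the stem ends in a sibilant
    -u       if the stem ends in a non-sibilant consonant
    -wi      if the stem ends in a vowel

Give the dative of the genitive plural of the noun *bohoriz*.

Since the last vowel of *bohoriz* is /i/ (a high vowel), it takes -gug, giving *bohorizgug*.
The plural form *bohorizgug* — last vowel /u/ (a rounded vowel) → -u → *bohorizgugu*.
The genitive form *bohorizgugu* — final sound /u/ (a vowel) → -wi → *bohorizguguwi*.

bohorizguguwi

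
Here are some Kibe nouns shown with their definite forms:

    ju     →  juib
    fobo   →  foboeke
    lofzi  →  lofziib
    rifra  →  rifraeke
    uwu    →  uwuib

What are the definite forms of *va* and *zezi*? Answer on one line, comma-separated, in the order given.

Looking at the last vowel of each stem: -ib when the last vowel of the stem is a high vowel (*ju*, *lofzi*, *uwu*); -eke when the last vowel of the stem is a non-high vowel (*fobo*, *rifra*).
*va*: last vowel = /a/, a non-high vowel → -eke → *vaeke*.
The last vowel of *zezi* is /i/, which is a high vowel, so the suffix is -ib, giving *zeziib*.

vaeke, zeziib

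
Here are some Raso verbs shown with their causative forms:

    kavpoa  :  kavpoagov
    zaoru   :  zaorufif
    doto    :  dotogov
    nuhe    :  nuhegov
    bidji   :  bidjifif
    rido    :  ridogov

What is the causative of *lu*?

lufif

The alternation tracks the last vowel of the stem — -fif when the last vowel of the stem is a high vowel (*zaoru*, *bidji*); -gov when the last vowel of the stem is a non-high vowel (*kavpoa*, *doto*, *nuhe*, *rido*).
The last vowel of *lu* is /u/, which is a high vowel, so the suffix is -fif, giving *lufif*.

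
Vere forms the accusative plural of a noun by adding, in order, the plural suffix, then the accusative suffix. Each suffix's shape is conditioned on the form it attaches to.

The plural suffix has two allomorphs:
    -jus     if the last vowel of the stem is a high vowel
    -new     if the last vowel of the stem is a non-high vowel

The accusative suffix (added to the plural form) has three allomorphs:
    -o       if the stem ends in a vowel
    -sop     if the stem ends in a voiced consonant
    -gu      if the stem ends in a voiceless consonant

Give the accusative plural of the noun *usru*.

usrujusgu

The last vowel of *usru* is /u/, which is a high vowel, so the plural suffix is -jus, giving *usrujus*.
The plural form *usrujus*: final sound = /s/, a voiceless consonant → -gu → *usrujusgu*.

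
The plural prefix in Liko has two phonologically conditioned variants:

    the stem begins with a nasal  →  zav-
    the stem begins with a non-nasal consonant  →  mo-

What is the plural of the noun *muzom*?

zavmuzom

*muzom* — first consonant /m/ (a nasal) → zav- → *zavmuzom*.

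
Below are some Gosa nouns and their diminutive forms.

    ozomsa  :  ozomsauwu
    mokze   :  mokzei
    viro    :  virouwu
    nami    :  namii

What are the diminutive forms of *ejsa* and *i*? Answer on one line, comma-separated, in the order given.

The alternation tracks the last vowel of the stem — -i when the last vowel of the stem is a front vowel (*mokze*, *nami*); -uwu when the last vowel of the stem is a back vowel (*ozomsa*, *viro*).
The last vowel of *ejsa* is /a/, which is a back vowel, so the suffix is -uwu, giving *ejsauwu*.
*i* — last vowel /i/ (a front vowel) → -i → *ii*.

ejsauwu, ii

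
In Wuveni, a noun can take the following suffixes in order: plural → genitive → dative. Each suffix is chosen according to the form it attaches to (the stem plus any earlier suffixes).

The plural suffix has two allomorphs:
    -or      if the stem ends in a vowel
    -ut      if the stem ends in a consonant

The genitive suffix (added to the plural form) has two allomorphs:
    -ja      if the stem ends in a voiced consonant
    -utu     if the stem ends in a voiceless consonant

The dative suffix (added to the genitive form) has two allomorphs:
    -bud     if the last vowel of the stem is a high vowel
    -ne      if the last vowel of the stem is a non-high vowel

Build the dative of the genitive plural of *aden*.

*aden*: final sound = /n/, a consonant → -ut → *adenut*.
The final consonant of the plural form *adenut* is /t/, which is voiceless, so the genitive suffix is -utu, giving *adenututu*.
Since the last vowel of the genitive form *adenututu* is /u/ (a high vowel), it takes -bud, giving *adenututubud*.

adenututubud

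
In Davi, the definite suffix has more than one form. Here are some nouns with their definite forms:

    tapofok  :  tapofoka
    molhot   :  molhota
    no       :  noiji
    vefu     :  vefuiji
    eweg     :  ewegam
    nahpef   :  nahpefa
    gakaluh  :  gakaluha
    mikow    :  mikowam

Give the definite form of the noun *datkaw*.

Looking at the final sound of each stem: -a when the stem ends in a voiceless consonant (*tapofok*, *molhot*, *nahpef*, *gakaluh*); -am when the stem ends in a voiced consonant (*eweg*, *mikow*); -iji when the stem ends in a vowel (*no*, *vefu*).
Since the final sound of *datkaw* is /w/ (a voiced consonant), it takes -am, giving *datkawam*.

datkawam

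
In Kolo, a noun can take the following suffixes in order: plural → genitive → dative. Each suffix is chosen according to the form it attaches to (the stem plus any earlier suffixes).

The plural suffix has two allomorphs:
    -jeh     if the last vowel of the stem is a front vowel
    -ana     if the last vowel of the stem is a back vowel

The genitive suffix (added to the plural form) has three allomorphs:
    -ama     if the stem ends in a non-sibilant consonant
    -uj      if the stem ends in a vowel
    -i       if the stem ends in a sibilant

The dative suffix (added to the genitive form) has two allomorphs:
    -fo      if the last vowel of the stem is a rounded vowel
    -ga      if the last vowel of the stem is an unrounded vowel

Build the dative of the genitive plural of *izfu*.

izfuanaujfo

Since the last vowel of *izfu* is /u/ (a back vowel), it takes -ana, giving *izfuana*.
The final sound of the plural form *izfuana* is /a/, which is a vowel, so the genitive suffix is -uj, giving *izfuanauj*.
Since the last vowel of the genitive form *izfuanauj* is /u/ (a rounded vowel), it takes -fo, giving *izfuanaujfo*.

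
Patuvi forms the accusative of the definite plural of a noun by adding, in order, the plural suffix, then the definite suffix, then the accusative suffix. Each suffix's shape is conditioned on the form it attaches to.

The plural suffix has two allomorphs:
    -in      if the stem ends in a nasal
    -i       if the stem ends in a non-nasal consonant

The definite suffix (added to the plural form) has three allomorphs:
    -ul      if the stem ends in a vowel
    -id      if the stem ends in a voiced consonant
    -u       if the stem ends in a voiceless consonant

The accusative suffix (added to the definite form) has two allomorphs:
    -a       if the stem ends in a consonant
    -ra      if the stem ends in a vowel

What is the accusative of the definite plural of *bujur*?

The final consonant of *bujur* is /r/, which is non-nasal, so the plural suffix is -i, giving *bujuri*.
The plural form *bujuri*: final sound = /i/, a vowel → -ul → *bujuriul*.
The definite form *bujuriul*: final sound = /l/, a consonant → -a → *bujuriula*.

bujuriula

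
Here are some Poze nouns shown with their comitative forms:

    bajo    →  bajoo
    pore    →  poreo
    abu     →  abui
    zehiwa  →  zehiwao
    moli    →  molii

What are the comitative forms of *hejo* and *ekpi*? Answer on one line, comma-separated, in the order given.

The pattern is height harmony: -i when the last vowel of the stem is a high vowel (*abu*, *moli*); -o when the last vowel of the stem is a non-high vowel (*bajo*, *pore*, *zehiwa*).
*hejo* — last vowel /o/ (a non-high vowel) → -o → *hejoo*.
Since the last vowel of *ekpi* is /i/ (a high vowel), it takes -i, giving *ekpii*.

hejoo, ekpii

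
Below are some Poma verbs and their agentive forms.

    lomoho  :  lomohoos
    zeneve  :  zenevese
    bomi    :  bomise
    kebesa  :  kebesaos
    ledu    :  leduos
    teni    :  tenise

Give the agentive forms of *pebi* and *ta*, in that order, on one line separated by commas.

The suffix is conditioned by the last vowel: -se when the last vowel of the stem is a front vowel (*zeneve*, *bomi*, *teni*); -os when the last vowel of the stem is a back vowel (*lomoho*, *kebesa*, *ledu*).
*pebi*: last vowel = /i/, a front vowel → -se → *pebise*.
*ta*: last vowel = /a/, a back vowel → -os → *taos*.

pebise, taos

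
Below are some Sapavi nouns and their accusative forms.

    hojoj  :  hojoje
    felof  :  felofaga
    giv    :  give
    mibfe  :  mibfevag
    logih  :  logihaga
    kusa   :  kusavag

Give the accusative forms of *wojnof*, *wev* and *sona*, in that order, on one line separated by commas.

Looking at the final sound of each stem: -aga when the stem ends in a voiceless consonant (*felof*, *logih*); -e when the stem ends in a voiced consonant (*hojoj*, *giv*); -vag when the stem ends in a vowel (*mibfe*, *kusa*).
*wojnof*: final sound = /f/, a voiceless consonant → -aga → *wojnofaga*.
*wev*: final sound = /v/, a voiced consonant → -e → *weve*.
The final sound of *sona* is /a/, which is a vowel, so the suffix is -vag, giving *sonavag*.

wojnofaga, weve, sonavag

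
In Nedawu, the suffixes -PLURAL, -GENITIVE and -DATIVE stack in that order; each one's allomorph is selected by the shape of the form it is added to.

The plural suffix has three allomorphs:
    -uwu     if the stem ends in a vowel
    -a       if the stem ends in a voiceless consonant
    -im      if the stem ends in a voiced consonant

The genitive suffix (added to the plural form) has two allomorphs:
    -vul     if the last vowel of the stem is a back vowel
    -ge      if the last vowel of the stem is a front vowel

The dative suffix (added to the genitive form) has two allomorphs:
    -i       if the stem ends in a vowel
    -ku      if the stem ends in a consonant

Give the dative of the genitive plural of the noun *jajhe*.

jajheuwuvulku

*jajhe*: final sound = /e/, a vowel → -uwu → *jajheuwu*.
The plural form *jajheuwu*: last vowel = /u/, a back vowel → -vul → *jajheuwuvul*.
The genitive form *jajheuwuvul*: final sound = /l/, a consonant → -ku → *jajheuwuvulku*.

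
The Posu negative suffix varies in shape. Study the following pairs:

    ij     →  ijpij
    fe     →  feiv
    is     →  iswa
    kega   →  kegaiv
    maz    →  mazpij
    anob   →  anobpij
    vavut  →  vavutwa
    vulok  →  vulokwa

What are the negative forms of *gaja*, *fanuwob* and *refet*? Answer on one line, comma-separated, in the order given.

gajaiv, fanuwobpij, refetwa

The suffix is conditioned by the final sound: -wa when the stem ends in a voiceless consonant (*is*, *vavut*, *vulok*); -pij when the stem ends in a voiced consonant (*ij*, *maz*, *anob*); -iv when the stem ends in a vowel (*fe*, *kega*).
The final sound of *gaja* is /a/, which is a vowel, so the suffix is -iv, giving *gajaiv*.
*fanuwob* — final sound /b/ (a voiced consonant) → -pij → *fanuwobpij*.
The final sound of *refet* is /t/, which is a voiceless consonant, so the suffix is -wa, giving *refetwa*.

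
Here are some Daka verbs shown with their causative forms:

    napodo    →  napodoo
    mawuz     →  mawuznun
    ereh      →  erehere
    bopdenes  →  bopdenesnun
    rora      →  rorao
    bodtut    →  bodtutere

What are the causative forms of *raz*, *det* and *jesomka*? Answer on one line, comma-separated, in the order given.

The alternation tracks the final sound of the stem — -nun when the stem ends in a sibilant (*mawuz*, *bopdenes*); -ere when the stem ends in a non-sibilant consonant (*ereh*, *bodtut*); -o when the stem ends in a vowel (*napodo*, *rora*).
The final sound of *raz* is /z/, which is a sibilant, so the suffix is -nun, giving *raznun*.
The final sound of *det* is /t/, which is a non-sibilant consonant, so the suffix is -ere, giving *detere*.
*jesomka* — final sound /a/ (a vowel) → -o → *jesomkao*.

raznun, detere, jesomkao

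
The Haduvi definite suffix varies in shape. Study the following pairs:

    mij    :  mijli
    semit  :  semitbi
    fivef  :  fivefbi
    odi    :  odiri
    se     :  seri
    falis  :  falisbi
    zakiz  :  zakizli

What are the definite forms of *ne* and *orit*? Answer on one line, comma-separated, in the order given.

Looking at the final sound of each stem: -bi when the stem ends in a voiceless consonant (*semit*, *fivef*, *falis*); -li when the stem ends in a voiced consonant (*mij*, *zakiz*); -ri when the stem ends in a vowel (*odi*, *se*).
The final sound of *ne* is /e/, which is a vowel, so the suffix is -ri, giving *neri*.
The final sound of *orit* is /t/, which is a voiceless consonant, so the suffix is -bi, giving *oritbi*.

neri, oritbi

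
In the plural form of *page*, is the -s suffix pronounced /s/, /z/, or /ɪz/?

/ɪz/

The stem *page* ends in a sibilant (/s, z, ʃ, ʒ, tʃ, dʒ/).
The plural suffix surfaces as /ɪz/ after sibilants, /s/ after other voiceless consonants, and /z/ after other voiced sounds.
So the plural -s on *page* is pronounced /ɪz/.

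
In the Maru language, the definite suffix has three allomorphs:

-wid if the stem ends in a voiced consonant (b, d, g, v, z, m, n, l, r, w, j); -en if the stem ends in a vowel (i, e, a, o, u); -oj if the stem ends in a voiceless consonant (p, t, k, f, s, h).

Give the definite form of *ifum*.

ifumwid

*ifum* — final sound /m/ (a voiced consonant) → -wid → *ifumwid*.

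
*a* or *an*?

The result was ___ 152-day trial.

The indefinite article is chosen by the initial *sound* of the following word, not its spelling.
The number *152* is spoken "one hundred …", beginning with /wʌn/ — a consonant sound.
So the article is *a*: The result was a 152-day trial.

a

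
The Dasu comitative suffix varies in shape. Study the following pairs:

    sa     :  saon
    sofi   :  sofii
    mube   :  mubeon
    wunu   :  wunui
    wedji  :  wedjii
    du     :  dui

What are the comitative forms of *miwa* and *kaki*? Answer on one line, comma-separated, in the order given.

Looking at the last vowel of each stem: -i when the last vowel of the stem is a high vowel (*sofi*, *wunu*, *wedji*, *du*); -on when the last vowel of the stem is a non-high vowel (*sa*, *mube*).
Since the last vowel of *miwa* is /a/ (a non-high vowel), it takes -on, giving *miwaon*.
*kaki*: last vowel = /i/, a high vowel → -i → *kakii*.

miwaon, kakii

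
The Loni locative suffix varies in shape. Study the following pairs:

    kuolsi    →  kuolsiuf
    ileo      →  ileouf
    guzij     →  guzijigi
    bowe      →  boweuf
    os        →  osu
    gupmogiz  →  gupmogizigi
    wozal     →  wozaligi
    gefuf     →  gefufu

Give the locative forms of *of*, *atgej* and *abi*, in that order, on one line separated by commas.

The suffix is conditioned by the final sound: -u when the stem ends in a voiceless consonant (*os*, *gefuf*); -igi when the stem ends in a voiced consonant (*guzij*, *gupmogiz*, *wozal*); -uf when the stem ends in a vowel (*kuolsi*, *ileo*, *bowe*).
The final sound of *of* is /f/, which is a voiceless consonant, so the suffix is -u, giving *ofu*.
*atgej*: final sound = /j/, a voiced consonant → -igi → *atgejigi*.
*abi* — final sound /i/ (a vowel) → -uf → *abiuf*.

ofu, atgejigi, abiuf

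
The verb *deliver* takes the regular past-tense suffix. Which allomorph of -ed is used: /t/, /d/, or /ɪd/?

The stem *deliver* ends in a voiced sound other than /d/.
The -ed suffix is realized as /ɪd/ after /t, d/; as /t/ after other voiceless consonants; and as /d/ after other voiced sounds.
So -ed on *deliver* is pronounced /d/.

/d/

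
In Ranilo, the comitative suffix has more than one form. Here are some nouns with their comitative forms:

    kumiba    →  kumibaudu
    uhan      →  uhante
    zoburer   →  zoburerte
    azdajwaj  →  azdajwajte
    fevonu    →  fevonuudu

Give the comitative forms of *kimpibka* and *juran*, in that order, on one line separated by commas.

kimpibkaudu, jurante

The alternation tracks the final sound of the stem — -te when the stem ends in a consonant (*uhan*, *zoburer*, *azdajwaj*); -udu when the stem ends in a vowel (*kumiba*, *fevonu*).
Since the final sound of *kimpibka* is /a/ (a vowel), it takes -udu, giving *kimpibkaudu*.
*juran* — final sound /n/ (a consonant) → -te → *jurante*.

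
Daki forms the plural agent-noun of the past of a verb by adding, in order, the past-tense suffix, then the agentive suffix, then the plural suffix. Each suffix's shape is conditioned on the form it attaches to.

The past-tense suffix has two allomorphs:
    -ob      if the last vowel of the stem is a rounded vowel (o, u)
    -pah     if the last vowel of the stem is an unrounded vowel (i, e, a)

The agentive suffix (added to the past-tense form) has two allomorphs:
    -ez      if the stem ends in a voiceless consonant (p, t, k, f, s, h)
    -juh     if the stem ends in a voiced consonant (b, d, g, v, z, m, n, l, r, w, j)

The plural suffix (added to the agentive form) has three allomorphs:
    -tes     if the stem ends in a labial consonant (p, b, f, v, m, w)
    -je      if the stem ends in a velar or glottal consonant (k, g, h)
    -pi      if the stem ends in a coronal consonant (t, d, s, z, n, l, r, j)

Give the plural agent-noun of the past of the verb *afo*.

Since the last vowel of *afo* is /o/ (a rounded vowel), it takes -ob, giving *afoob*.
Since the final consonant of the past-tense form *afoob* is /b/ (voiced), it takes -juh, giving *afoobjuh*.
The agentive form *afoobjuh* — final consonant /h/ (velar/glottal) → -je → *afoobjuhje*.

afoobjuhje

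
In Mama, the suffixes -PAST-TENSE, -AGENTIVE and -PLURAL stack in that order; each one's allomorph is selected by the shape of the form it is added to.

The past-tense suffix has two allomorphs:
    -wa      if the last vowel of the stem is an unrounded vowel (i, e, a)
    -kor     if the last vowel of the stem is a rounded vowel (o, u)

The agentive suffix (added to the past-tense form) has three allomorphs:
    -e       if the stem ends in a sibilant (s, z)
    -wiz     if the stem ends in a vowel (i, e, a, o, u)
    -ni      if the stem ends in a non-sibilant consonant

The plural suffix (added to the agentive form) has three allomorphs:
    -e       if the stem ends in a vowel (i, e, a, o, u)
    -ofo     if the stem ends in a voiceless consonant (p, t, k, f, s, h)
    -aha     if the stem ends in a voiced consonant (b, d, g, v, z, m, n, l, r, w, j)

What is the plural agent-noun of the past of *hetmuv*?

hetmuvkornie

*hetmuv* — last vowel /u/ (a rounded vowel) → -kor → *hetmuvkor*.
The final sound of the past-tense form *hetmuvkor* is /r/, which is a non-sibilant consonant, so the agentive suffix is -ni, giving *hetmuvkorni*.
The agentive form *hetmuvkorni*: final sound = /i/, a vowel → -e → *hetmuvkornie*.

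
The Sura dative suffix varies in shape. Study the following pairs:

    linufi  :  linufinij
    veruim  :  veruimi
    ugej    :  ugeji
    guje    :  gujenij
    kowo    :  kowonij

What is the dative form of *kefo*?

kefonij

The suffix is conditioned by the final sound: -i when the stem ends in a consonant (*veruim*, *ugej*); -nij when the stem ends in a vowel (*linufi*, *guje*, *kowo*).
*kefo*: final sound = /o/, a vowel → -nij → *kefonij*.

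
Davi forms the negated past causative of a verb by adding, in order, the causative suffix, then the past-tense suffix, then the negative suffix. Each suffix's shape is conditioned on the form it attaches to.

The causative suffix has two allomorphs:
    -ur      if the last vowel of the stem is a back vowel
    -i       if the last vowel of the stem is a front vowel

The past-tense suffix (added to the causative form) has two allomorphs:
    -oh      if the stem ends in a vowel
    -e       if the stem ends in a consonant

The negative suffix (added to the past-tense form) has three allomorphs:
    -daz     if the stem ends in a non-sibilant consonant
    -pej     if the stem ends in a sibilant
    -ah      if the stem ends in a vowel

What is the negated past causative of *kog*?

*kog* — last vowel /o/ (a back vowel) → -ur → *kogur*.
The final sound of the causative form *kogur* is /r/, which is a consonant, so the past-tense suffix is -e, giving *kogure*.
The final sound of the past-tense form *kogure* is /e/, which is a vowel, so the negative suffix is -ah, giving *kogureah*.

kogureah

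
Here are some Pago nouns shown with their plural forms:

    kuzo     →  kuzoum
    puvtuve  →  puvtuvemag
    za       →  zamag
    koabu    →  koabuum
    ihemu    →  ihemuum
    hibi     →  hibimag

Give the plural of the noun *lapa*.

The alternation tracks the last vowel of the stem — -um when the last vowel of the stem is a rounded vowel (*kuzo*, *koabu*, *ihemu*); -mag when the last vowel of the stem is an unrounded vowel (*puvtuve*, *za*, *hibi*).
The last vowel of *lapa* is /a/, which is an unrounded vowel, so the suffix is -mag, giving *lapamag*.

lapamag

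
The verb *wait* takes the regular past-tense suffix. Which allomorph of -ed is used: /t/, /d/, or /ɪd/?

The stem *wait* ends in /t/ or /d/.
The -ed suffix is realized as /ɪd/ after /t, d/; as /t/ after other voiceless consonants; and as /d/ after other voiced sounds.
So -ed on *wait* is pronounced /ɪd/.

/ɪd/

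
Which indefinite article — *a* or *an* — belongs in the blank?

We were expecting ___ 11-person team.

The indefinite article is chosen by the initial *sound* of the following word, not its spelling.
The number *11* is spoken "eleven", beginning with /ɪˈlɛvən/ — a vowel sound.
So the article is *an*: We were expecting an 11-person team.

an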